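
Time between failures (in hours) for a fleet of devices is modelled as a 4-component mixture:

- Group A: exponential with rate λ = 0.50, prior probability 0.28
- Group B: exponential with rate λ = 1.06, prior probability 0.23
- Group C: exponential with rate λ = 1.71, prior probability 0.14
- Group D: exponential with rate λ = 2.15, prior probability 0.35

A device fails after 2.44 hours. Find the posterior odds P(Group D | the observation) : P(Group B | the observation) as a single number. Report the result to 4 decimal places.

Only the two components matter; the odds are (P(Z=i) f_i(x)) / (P(Z=j) f_j(x)).
Evaluate each component's likelihood at the observed value:
  L_A = 0.50·e^(−0.50·2.44) = 0.50·e^(−1.2200) = 0.147615
  L_B = 1.06·e^(−1.06·2.44) = 1.06·e^(−2.5864) = 0.079808
  L_C = 1.71·e^(−1.71·2.44) = 1.71·e^(−4.1724) = 0.02636
  L_D = 2.15·e^(−2.15·2.44) = 2.15·e^(−5.2460) = 0.0113274
0.00396458 / 0.0183558 ≈ 0.2160

0.2160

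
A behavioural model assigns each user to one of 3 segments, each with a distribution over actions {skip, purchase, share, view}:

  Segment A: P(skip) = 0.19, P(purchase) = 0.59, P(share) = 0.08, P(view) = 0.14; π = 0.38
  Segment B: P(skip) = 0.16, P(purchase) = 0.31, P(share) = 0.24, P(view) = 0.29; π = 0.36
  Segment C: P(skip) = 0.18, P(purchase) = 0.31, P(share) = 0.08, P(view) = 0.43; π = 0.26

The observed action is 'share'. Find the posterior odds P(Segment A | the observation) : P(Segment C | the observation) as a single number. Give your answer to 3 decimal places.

1.462

The posterior odds equal the prior odds times the likelihood ratio: (π_i/π_j)·(f_i(x)/f_j(x)).
Categorical probabilities:
  p_A = 0.08
  p_B = 0.24
  p_C = 0.08
Odds = (0.38/0.26) × (0.08/0.08) = 1.46154 × 1 ≈ 1.462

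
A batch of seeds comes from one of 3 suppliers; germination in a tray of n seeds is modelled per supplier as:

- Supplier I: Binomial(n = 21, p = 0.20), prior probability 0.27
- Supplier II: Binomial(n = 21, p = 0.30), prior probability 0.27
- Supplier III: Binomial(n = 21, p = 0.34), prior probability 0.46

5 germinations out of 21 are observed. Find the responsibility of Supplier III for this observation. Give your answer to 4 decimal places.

0.3700

P(component k | x) = w_k·f_k(x) / marginal(x), where marginal(x) = Σ_j w_j·f_j(x).
Evaluate each component's likelihood at the observed value:
  L_I = 0.183287
  L_II = 0.16433
  L_III = 0.119851
Unnormalised posteriors:
  w_I·L_I = 0.27 × 0.183287 = 0.0494876
  w_II·L_II = 0.27 × 0.16433 = 0.0443692
  w_III·L_III = 0.46 × 0.119851 = 0.0551313
Marginal: 0.0494876 + 0.0443692 + 0.0551313 = 0.148988
Responsibility of Supplier III: 0.0551313 / 0.148988 ≈ 0.3700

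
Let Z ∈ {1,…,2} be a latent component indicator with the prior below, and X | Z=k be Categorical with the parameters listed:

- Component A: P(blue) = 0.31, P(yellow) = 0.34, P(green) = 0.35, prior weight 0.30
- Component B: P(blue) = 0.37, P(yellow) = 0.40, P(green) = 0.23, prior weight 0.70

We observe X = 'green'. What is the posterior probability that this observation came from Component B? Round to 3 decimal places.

0.605

Posterior ∝ prior × likelihood, so P(k | x) ∝ π_k f_k(x); normalise over all components.
Categorical probabilities:
  f_A = 0.35
  f_B = 0.23
Multiply by the mixture weights:
  π_A·f_A = 0.30 × 0.35 = 0.105
  π_B·f_B = 0.70 × 0.23 = 0.161
Denominator: 0.105 + 0.161 = 0.266
P(Component B | 'green') = 0.161 / 0.266 ≈ 0.605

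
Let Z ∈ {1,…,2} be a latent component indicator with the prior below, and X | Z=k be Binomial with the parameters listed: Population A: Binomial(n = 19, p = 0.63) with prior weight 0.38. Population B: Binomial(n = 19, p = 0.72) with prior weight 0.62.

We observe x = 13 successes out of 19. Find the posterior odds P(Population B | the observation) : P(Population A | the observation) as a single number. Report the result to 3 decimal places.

The posterior odds equal the prior odds times the likelihood ratio: (π_i/π_j)·(f_i(x)/f_j(x)).
Component likelihoods at x = 13 successes out of 19:
  L_A = 0.171443
  L_B = 0.182706
Odds = (0.62/0.38) × (0.182706/0.171443) = 1.63158 × 1.0657 ≈ 1.739

1.739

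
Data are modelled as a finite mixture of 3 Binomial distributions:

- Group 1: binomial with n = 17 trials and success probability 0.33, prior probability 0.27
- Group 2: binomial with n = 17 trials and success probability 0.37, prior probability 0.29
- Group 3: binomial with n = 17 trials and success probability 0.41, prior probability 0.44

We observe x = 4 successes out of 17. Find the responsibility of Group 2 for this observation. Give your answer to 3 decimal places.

0.304

Posterior ∝ prior × likelihood, so P(k | x) ∝ π_k f_k(x); normalise over all components.
Component likelihoods at x = 4 successes out of 17:
  L_1 = C(17,4)·0.33^4·0.67^13 = 2380·0.0118592·0.00548242 = 0.154741
  L_2 = C(17,4)·0.37^4·0.63^13 = 2380·0.0187416·0.00246279 = 0.109853
  L_3 = C(17,4)·0.41^4·0.59^13 = 2380·0.0282576·0.00104973 = 0.0705974
Weight by the priors:
  π_1·L_1 = 0.27 × 0.154741 = 0.04178
  π_2·L_2 = 0.29 × 0.109853 = 0.0318573
  π_3·L_3 = 0.44 × 0.0705974 = 0.0310628
Normaliser: 0.04178 + 0.0318573 + 0.0310628 = 0.1047
P(Group 2 | data) ≈ 0.304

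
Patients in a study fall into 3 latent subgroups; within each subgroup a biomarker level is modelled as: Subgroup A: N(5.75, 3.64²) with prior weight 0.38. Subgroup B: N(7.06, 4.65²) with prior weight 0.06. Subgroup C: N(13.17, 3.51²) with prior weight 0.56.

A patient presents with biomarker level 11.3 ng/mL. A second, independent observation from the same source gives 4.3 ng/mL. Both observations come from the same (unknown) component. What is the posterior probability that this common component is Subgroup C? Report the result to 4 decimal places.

0.1415

The responsibility of component k is w_k f_k(x) divided by Σ_j w_j f_j(x).
Since both observations come from the same component, the likelihood for component k is f_k(x₁)·f_k(x₂).
  L_A = [(1/(3.64·√(2π)))·exp(−(11.3−5.75)²/(2·3.64²)) = 0.109600·exp(-1.16239) = 0.0342758] × [0.10124] = 0.00347007
  L_B = [(1/(4.65·√(2π)))·exp(−(11.3−7.06)²/(2·4.65²)) = 0.085794·exp(-0.41572) = 0.0566128] × [0.0719376] = 0.00407259
  L_C = [(1/(3.51·√(2π)))·exp(−(11.3−13.17)²/(2·3.51²)) = 0.113659·exp(-0.14192) = 0.0986208] × [0.00466539] = 0.000460104
Prior × likelihood for each component:
  w_A·L_A = 0.38 × 0.00347007 = 0.00131863
  w_B·L_B = 0.06 × 0.00407259 = 0.000244355
  w_C·L_C = 0.56 × 0.000460104 = 0.000257658
Evidence: 0.00131863 + 0.000244355 + 0.000257658 = 0.00182064
P(Subgroup C | x) ≈ 0.1415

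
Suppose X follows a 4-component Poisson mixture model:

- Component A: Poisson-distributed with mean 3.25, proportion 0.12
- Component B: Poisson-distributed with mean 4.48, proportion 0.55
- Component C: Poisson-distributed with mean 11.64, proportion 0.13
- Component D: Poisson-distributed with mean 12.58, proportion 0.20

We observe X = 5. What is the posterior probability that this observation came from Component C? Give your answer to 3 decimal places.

0.018

P(component k | x) = P(Z=k)·f_k(x) / marginal(x), where marginal(x) = Σ_j P(Z=j)·f_j(x).
Poisson probabilities:
  f_A = 0.11716
  f_B = 0.170439
  f_C = 0.0156818
  f_D = 0.00903228
Weight by the priors:
  P(Z=A)·f_A = 0.12 × 0.11716 = 0.0140592
  P(Z=B)·f_B = 0.55 × 0.170439 = 0.0937416
  P(Z=C)·f_C = 0.13 × 0.0156818 = 0.00203863
  P(Z=D)·f_D = 0.20 × 0.00903228 = 0.00180646
Sum: 0.0140592 + 0.0937416 + 0.00203863 + 0.00180646 = 0.111646
Responsibility of Component C: 0.00203863 / 0.111646 ≈ 0.018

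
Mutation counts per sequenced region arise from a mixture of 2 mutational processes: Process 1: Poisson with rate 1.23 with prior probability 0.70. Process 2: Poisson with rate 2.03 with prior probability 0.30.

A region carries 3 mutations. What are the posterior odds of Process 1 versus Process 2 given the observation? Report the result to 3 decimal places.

Since P(k|x) ∝ P(Z=k) f_k(x), the posterior odds are P(Z=i) f_i(x) / (P(Z=j) f_j(x)).
Poisson probabilities:
  f_1 = e^(−1.23)·1.23^3/3! = 0.0906529
  f_2 = e^(−2.03)·2.03^3/3! = 0.183113
0.0634571 / 0.0549339 ≈ 1.155

1.155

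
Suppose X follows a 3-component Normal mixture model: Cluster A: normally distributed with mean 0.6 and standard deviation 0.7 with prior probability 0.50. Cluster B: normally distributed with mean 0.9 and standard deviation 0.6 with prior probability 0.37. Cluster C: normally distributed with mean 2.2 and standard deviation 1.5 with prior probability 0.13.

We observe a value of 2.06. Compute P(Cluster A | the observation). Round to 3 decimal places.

Apply Bayes' rule: the posterior for each component is proportional to its prior times its likelihood at x.
Component likelihoods at x = 2.06:
  p_A = (1/(0.7·√(2π)))·exp(−(2.06−0.6)²/(2·0.7²)) = 0.569918·exp(-2.17510) = 0.0647407
  p_B = (1/(0.6·√(2π)))·exp(−(2.06−0.9)²/(2·0.6²)) = 0.664904·exp(-1.86889) = 0.102591
  p_C = (1/(1.5·√(2π)))·exp(−(2.06−2.2)²/(2·1.5²)) = 0.265962·exp(-0.00436) = 0.264806
Multiply by the mixture weights:
  π_A·p_A = 0.50 × 0.0647407 = 0.0323703
  π_B·p_B = 0.37 × 0.102591 = 0.0379588
  π_C·p_C = 0.13 × 0.264806 = 0.0344247
Marginal: 0.0323703 + 0.0379588 + 0.0344247 = 0.104754
Responsibility of Cluster A: 0.0323703 / 0.104754 ≈ 0.309

0.309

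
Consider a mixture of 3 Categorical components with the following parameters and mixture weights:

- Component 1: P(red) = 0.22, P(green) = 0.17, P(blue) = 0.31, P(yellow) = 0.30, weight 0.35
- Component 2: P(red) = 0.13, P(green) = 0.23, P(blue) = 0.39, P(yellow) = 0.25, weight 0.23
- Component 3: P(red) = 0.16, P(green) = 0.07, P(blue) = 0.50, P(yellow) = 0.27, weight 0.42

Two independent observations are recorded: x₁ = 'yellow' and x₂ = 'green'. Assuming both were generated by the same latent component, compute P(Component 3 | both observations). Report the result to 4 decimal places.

0.2035

Posterior ∝ prior × likelihood, so P(k | x) ∝ π_k f_k(x); normalise over all components.
Since both observations come from the same component, the likelihood for component k is f_k(x₁)·f_k(x₂).
  p_1 = [P(yellow | comp) = 0.30] × [0.17] = 0.051
  p_2 = [P(yellow | comp) = 0.25] × [0.23] = 0.0575
  p_3 = [P(yellow | comp) = 0.27] × [0.07] = 0.0189
Prior × likelihood for each component:
  π_1·p_1 = 0.35 × 0.051 = 0.01785
  π_2·p_2 = 0.23 × 0.0575 = 0.013225
  π_3·p_3 = 0.42 × 0.0189 = 0.007938
Evidence: 0.01785 + 0.013225 + 0.007938 = 0.039013
P(Component 3 | data) = 0.007938 / 0.039013 ≈ 0.2035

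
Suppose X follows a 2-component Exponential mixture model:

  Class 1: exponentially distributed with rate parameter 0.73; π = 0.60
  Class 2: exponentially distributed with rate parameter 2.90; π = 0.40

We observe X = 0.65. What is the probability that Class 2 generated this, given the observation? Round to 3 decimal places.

Apply Bayes' rule: the posterior for each component is proportional to its prior times its likelihood at x.
Component likelihoods at x = 0.65:
  L_1 = 0.454203
  L_2 = 0.440304
Multiply by the mixture weights:
  π_1·L_1 = 0.60 × 0.454203 = 0.272522
  π_2·L_2 = 0.40 × 0.440304 = 0.176122
Normaliser: 0.272522 + 0.176122 = 0.448644
So the posterior for Class 2 is 0.176122 / 0.448644 ≈ 0.393.

0.393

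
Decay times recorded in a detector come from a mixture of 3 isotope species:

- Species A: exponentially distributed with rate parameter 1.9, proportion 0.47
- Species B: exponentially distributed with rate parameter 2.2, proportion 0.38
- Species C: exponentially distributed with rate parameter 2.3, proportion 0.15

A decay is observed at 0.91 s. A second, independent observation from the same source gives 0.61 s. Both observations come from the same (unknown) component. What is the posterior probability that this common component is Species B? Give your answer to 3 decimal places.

0.354

Apply Bayes' rule: the posterior for each component is proportional to its prior times its likelihood at x.
Since both observations come from the same component, the likelihood for component k is f_k(x₁)·f_k(x₂).
  p_A = [0.337177] × [0.59622] = 0.201032
  p_B = [0.297143] × [0.57491] = 0.17083
  p_C = [0.283628] × [0.565474] = 0.160384
Multiply by the mixture weights:
  w_A·p_A = 0.47 × 0.201032 = 0.0944849
  w_B·p_B = 0.38 × 0.17083 = 0.0649155
  w_C·p_C = 0.15 × 0.160384 = 0.0240577
Marginal: 0.0944849 + 0.0649155 + 0.0240577 = 0.183458
So the posterior for Species B is 0.0649155 / 0.183458 ≈ 0.354.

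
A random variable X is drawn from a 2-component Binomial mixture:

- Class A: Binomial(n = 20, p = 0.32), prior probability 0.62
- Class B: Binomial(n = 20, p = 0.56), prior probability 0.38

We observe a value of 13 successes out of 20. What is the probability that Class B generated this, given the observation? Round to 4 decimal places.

Apply Bayes' rule: the posterior for each component is proportional to its prior times its likelihood at x.
Evaluate each component's likelihood at the observed value:
  L_A = C(20,13)·0.32^13·0.68^7 = 77520·3.68935e-07·0.0672299 = 0.00192276
  L_B = C(20,13)·0.56^13·0.44^7 = 77520·0.000532653·0.00319278 = 0.131834
Unnormalised posteriors:
  P(Z=A)·L_A = 0.62 × 0.00192276 = 0.00119211
  P(Z=B)·L_B = 0.38 × 0.131834 = 0.0500969
Normaliser: 0.00119211 + 0.0500969 = 0.051289
P(Class B | 13 successes out of 20) = 0.0500969 / 0.051289 ≈ 0.9768

0.9768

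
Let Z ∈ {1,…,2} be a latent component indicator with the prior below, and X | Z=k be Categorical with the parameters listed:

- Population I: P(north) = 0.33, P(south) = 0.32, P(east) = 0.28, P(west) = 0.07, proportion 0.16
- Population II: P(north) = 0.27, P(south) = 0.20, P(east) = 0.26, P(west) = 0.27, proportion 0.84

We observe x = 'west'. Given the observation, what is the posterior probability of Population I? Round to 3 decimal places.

0.047

Apply Bayes' rule: the posterior for each component is proportional to its prior times its likelihood at x.
Categorical probabilities:
  L_I = 0.07
  L_II = 0.27
Multiply by the mixture weights:
  w_I·L_I = 0.16 × 0.07 = 0.0112
  w_II·L_II = 0.84 × 0.27 = 0.2268
Sum: 0.0112 + 0.2268 = 0.238
P(Population I | the observation) = 0.0112 / 0.238 ≈ 0.047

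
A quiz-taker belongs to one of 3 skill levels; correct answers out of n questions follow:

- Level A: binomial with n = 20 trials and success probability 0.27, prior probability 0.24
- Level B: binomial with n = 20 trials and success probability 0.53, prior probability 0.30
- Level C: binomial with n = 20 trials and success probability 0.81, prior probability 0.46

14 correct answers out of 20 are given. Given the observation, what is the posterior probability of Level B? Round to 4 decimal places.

By Bayes' theorem, P(k | x) = π_k f_k(x) / Σ_j π_j f_j(x).
Binomial probabilities:
  L_A = C(20,14)·0.27^14·0.73^6 = 38760·1.09419e-08·0.151334 = 6.41821e-05
  L_B = C(20,14)·0.53^14·0.47^6 = 38760·0.000137995·0.0107792 = 0.0576545
  L_C = C(20,14)·0.81^14·0.19^6 = 38760·0.0523348·4.70459e-05 = 0.0954324
Prior × likelihood for each component:
  π_A·L_A = 0.24 × 6.41821e-05 = 1.54037e-05
  π_B·L_B = 0.30 × 0.0576545 = 0.0172963
  π_C·L_C = 0.46 × 0.0954324 = 0.0438989
Marginal: 1.54037e-05 + 0.0172963 + 0.0438989 = 0.0612106
P(Level B | x) ≈ 0.2826

0.2826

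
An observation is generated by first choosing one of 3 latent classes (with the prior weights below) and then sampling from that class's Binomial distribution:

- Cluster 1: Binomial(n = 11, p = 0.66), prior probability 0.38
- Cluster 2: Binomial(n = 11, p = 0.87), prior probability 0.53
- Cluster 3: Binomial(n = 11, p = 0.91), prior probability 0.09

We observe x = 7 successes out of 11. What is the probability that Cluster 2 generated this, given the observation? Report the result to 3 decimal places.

By Bayes' theorem, P(k | x) = π_k f_k(x) / Σ_j π_j f_j(x).
Evaluate each component's likelihood at the observed value:
  f_1 = 0.240568
  f_2 = 0.0355568
  f_3 = 0.0111885
Prior × likelihood for each component:
  π_1·f_1 = 0.38 × 0.240568 = 0.0914157
  π_2·f_2 = 0.53 × 0.0355568 = 0.0188451
  π_3·f_3 = 0.09 × 0.0111885 = 0.00100697
Normaliser: 0.0914157 + 0.0188451 + 0.00100697 = 0.111268
P(Cluster 2 | 7 successes out of 11) = 0.0188451 / 0.111268 ≈ 0.169

0.169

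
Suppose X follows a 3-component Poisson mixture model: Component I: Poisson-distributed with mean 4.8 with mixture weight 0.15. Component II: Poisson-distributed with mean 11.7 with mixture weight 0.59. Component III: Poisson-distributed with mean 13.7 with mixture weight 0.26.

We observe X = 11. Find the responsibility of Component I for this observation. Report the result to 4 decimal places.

Apply Bayes' rule: the posterior for each component is proportional to its prior times its likelihood at x.
Poisson probabilities:
  p_I = e^(−4.8)·4.8^11/11! = 0.00642517
  p_II = e^(−11.7)·11.7^11/11! = 0.116854
  p_III = e^(−13.7)·13.7^11/11! = 0.0897297
Prior × likelihood for each component:
  w_I·p_I = 0.15 × 0.00642517 = 0.000963775
  w_II·p_II = 0.59 × 0.116854 = 0.0689438
  w_III·p_III = 0.26 × 0.0897297 = 0.0233297
Denominator: 0.000963775 + 0.0689438 + 0.0233297 = 0.0932373
Responsibility of Component I: 0.000963775 / 0.0932373 ≈ 0.0103

0.0103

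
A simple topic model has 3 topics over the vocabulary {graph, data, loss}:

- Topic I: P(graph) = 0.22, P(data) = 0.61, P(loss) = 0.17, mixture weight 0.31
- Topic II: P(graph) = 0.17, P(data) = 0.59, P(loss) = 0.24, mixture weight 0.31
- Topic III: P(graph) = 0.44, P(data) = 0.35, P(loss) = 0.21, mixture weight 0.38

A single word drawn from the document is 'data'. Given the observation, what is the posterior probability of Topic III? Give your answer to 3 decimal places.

Posterior ∝ prior × likelihood, so P(k | x) ∝ P(Z=k) f_k(x); normalise over all components.
Categorical probabilities:
  f_I = 0.61
  f_II = 0.59
  f_III = 0.35
Unnormalised posteriors:
  P(Z=I)·f_I = 0.31 × 0.61 = 0.1891
  P(Z=II)·f_II = 0.31 × 0.59 = 0.1829
  P(Z=III)·f_III = 0.38 × 0.35 = 0.133
Normaliser: 0.1891 + 0.1829 + 0.133 = 0.505
P(Topic III | data) ≈ 0.263

0.263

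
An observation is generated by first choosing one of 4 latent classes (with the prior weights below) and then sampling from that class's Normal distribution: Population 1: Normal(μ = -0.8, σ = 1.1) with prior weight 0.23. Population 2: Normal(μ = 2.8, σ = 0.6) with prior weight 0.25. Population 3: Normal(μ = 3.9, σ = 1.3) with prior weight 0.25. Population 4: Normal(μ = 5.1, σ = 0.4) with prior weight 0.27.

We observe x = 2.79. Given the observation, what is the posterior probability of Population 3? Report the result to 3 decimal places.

P(component k | x) = P(Z=k)·f_k(x) / marginal(x), where marginal(x) = Σ_j P(Z=j)·f_j(x).
Evaluate each component's likelihood at the observed value:
  f_1 = (1/(1.1·√(2π)))·exp(−(2.79−-0.8)²/(2·1.1²)) = 0.362675·exp(-5.32566) = 0.00176446
  f_2 = (1/(0.6·√(2π)))·exp(−(2.79−2.8)²/(2·0.6²)) = 0.664904·exp(-0.00014) = 0.664811
  f_3 = (1/(1.3·√(2π)))·exp(−(2.79−3.9)²/(2·1.3²)) = 0.306879·exp(-0.36453) = 0.213135
  f_4 = (1/(0.4·√(2π)))·exp(−(2.79−5.1)²/(2·0.4²)) = 0.997356·exp(-16.67531) = 5.71286e-08
Unnormalised posteriors:
  P(Z=1)·f_1 = 0.23 × 0.00176446 = 0.000405826
  P(Z=2)·f_2 = 0.25 × 0.664811 = 0.166203
  P(Z=3)·f_3 = 0.25 × 0.213135 = 0.0532838
  P(Z=4)·f_4 = 0.27 × 5.71286e-08 = 1.54247e-08
Sum: 0.000405826 + 0.166203 + 0.0532838 + 1.54247e-08 = 0.219892
P(Population 3 | the observation) ≈ 0.242

0.242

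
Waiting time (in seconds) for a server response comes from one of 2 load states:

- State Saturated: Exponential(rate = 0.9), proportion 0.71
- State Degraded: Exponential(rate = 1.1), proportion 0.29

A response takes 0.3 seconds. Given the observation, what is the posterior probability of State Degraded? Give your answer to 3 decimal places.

0.320

By Bayes' theorem, P(k | x) = P(Z=k) f_k(x) / Σ_j P(Z=j) f_j(x).
Evaluate each component's likelihood at the observed value:
  f_Saturated = 0.687042
  f_Degraded = 0.790816
Weight by the priors:
  P(Z=Saturated)·f_Saturated = 0.71 × 0.687042 = 0.487799
  P(Z=Degraded)·f_Degraded = 0.29 × 0.790816 = 0.229337
Denominator: 0.487799 + 0.229337 = 0.717136
P(State Degraded | x) ≈ 0.320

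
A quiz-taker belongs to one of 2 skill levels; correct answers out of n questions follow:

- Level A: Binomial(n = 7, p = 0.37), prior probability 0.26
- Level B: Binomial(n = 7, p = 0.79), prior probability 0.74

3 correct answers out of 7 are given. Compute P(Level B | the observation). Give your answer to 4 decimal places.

By Bayes' theorem, P(k | x) = P(Z=k) f_k(x) / Σ_j P(Z=j) f_j(x).
Evaluate each component's likelihood at the observed value:
  L_A = 0.279277
  L_B = 0.0335604
Multiply by the mixture weights:
  P(Z=A)·L_A = 0.26 × 0.279277 = 0.0726121
  P(Z=B)·L_B = 0.74 × 0.0335604 = 0.0248347
Sum: 0.0726121 + 0.0248347 = 0.0974467
P(Level B | x) ≈ 0.2549

0.2549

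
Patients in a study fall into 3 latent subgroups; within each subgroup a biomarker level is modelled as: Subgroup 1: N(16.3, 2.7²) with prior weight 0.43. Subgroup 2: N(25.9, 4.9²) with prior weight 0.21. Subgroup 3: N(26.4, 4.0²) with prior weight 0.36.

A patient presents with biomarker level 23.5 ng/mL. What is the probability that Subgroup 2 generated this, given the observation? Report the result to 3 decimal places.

0.340

By Bayes' theorem, P(k | x) = π_k f_k(x) / Σ_j π_j f_j(x).
Normal densities:
  p_1 = 0.00422074
  p_2 = 0.0722138
  p_3 = 0.0766853
Prior × likelihood for each component:
  π_1·p_1 = 0.43 × 0.00422074 = 0.00181492
  π_2·p_2 = 0.21 × 0.0722138 = 0.0151649
  π_3·p_3 = 0.36 × 0.0766853 = 0.0276067
Evidence: 0.00181492 + 0.0151649 + 0.0276067 = 0.0445865
P(Subgroup 2 | 23.5 ng/mL) ≈ 0.340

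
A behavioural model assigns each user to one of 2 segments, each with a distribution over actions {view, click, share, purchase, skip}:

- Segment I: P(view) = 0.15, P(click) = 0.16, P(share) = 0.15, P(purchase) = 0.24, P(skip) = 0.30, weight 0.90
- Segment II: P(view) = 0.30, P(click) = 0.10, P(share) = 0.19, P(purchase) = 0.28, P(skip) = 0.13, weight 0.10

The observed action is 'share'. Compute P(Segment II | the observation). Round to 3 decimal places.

By Bayes' theorem, P(k | x) = π_k f_k(x) / Σ_j π_j f_j(x).
Evaluate each component's likelihood at the observed value:
  L_I = P(share | comp) = 0.15
  L_II = P(share | comp) = 0.19
Weight by the priors:
  π_I·L_I = 0.90 × 0.15 = 0.135
  π_II·L_II = 0.10 × 0.19 = 0.019
Denominator: 0.135 + 0.019 = 0.154
So the posterior for Segment II is 0.019 / 0.154 ≈ 0.123.

0.123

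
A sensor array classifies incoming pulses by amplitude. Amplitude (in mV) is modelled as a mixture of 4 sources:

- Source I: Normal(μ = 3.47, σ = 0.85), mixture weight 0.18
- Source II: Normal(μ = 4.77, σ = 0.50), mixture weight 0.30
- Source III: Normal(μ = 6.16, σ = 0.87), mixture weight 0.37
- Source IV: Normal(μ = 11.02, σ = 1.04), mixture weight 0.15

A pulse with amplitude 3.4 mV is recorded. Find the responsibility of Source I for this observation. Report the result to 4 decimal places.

By Bayes' theorem, P(k | x) = P(Z=k) f_k(x) / Σ_j P(Z=j) f_j(x).
Component likelihoods at x = 3.4 mV:
  L_I = 0.467755
  L_II = 0.0186933
  L_III = 0.0029921
  L_IV = 8.44476e-13
Weight by the priors:
  P(Z=I)·L_I = 0.18 × 0.467755 = 0.0841959
  P(Z=II)·L_II = 0.30 × 0.0186933 = 0.00560798
  P(Z=III)·L_III = 0.37 × 0.0029921 = 0.00110708
  P(Z=IV)·L_IV = 0.15 × 8.44476e-13 = 1.26671e-13
Sum: 0.0841959 + 0.00560798 + 0.00110708 + 1.26671e-13 = 0.090911
So the posterior for Source I is 0.0841959 / 0.090911 ≈ 0.9261.

0.9261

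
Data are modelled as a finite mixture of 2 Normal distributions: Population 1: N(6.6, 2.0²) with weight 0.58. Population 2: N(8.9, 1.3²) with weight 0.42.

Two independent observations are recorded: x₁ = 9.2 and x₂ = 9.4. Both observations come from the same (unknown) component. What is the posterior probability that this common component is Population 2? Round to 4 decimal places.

0.9058

Apply Bayes' rule: the posterior for each component is proportional to its prior times its likelihood at x.
Since both observations come from the same component, the likelihood for component k is f_k(x₁)·f_k(x₂).
  p_1 = [0.0856843] × [0.0748637] = 0.00641465
  p_2 = [0.298815] × [0.285] = 0.0851622
Unnormalised posteriors:
  π_1·p_1 = 0.58 × 0.00641465 = 0.00372049
  π_2·p_2 = 0.42 × 0.0851622 = 0.0357681
Normaliser: 0.00372049 + 0.0357681 = 0.0394886
Responsibility of Population 2: 0.0357681 / 0.0394886 ≈ 0.9058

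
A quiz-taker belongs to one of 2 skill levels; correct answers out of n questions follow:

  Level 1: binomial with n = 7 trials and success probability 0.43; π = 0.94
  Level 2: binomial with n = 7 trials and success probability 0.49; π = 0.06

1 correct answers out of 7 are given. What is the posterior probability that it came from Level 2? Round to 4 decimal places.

0.0360

Posterior ∝ prior × likelihood, so P(k | x) ∝ π_k f_k(x); normalise over all components.
Evaluate each component's likelihood at the observed value:
  f_1 = C(7,1)·0.43^1·0.57^6 = 7·0.43·0.0342964 = 0.103232
  f_2 = C(7,1)·0.49^1·0.51^6 = 7·0.49·0.0175963 = 0.0603553
Weight by the priors:
  π_1·f_1 = 0.94 × 0.103232 = 0.0970384
  π_2·f_2 = 0.06 × 0.0603553 = 0.00362132
Denominator: 0.0970384 + 0.00362132 = 0.10066
P(Level 2 | the observation) = 0.00362132 / 0.10066 ≈ 0.0360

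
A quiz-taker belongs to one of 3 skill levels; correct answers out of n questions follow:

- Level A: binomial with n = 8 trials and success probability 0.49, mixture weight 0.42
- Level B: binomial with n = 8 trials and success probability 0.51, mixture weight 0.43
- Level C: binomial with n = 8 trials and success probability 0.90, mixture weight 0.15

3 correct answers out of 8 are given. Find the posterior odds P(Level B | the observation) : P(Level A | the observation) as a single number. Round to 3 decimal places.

Only the two components matter; the odds are (P(Z=i) f_i(x)) / (P(Z=j) f_j(x)).
Component likelihoods at x = 3 correct answers out of 8:
  p_A = C(8,3)·0.49^3·0.51^5 = 56·0.117649·0.0345025 = 0.227315
  p_B = C(8,3)·0.51^3·0.49^5 = 56·0.132651·0.0282475 = 0.209835
  p_C = C(8,3)·0.90^3·0.10^5 = 56·0.729·1e-05 = 0.00040824
Posterior odds = (P(Z=B)·p_B) / (P(Z=A)·p_A) = (0.43·0.209835) / (0.42·0.227315) = 0.0902293 / 0.0954721 ≈ 0.945

0.945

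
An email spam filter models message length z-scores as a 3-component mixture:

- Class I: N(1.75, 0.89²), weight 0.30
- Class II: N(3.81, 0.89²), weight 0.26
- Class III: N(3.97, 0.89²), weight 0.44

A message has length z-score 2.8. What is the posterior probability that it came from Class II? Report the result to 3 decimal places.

By Bayes' theorem, P(k | x) = π_k f_k(x) / Σ_j π_j f_j(x).
Component likelihoods at x = 2.8:
  p_I = (1/(0.89·√(2π)))·exp(−(2.8−1.75)²/(2·0.89²)) = 0.448250·exp(-0.69593) = 0.223501
  p_II = (1/(0.89·√(2π)))·exp(−(2.8−3.81)²/(2·0.89²)) = 0.448250·exp(-0.64392) = 0.235434
  p_III = (1/(0.89·√(2π)))·exp(−(2.8−3.97)²/(2·0.89²)) = 0.448250·exp(-0.86410) = 0.188907
Prior × likelihood for each component:
  π_I·p_I = 0.30 × 0.223501 = 0.0670503
  π_II·p_II = 0.26 × 0.235434 = 0.0612128
  π_III·p_III = 0.44 × 0.188907 = 0.0831191
Sum: 0.0670503 + 0.0612128 + 0.0831191 = 0.211382
P(Class II | 2.8) ≈ 0.290

0.290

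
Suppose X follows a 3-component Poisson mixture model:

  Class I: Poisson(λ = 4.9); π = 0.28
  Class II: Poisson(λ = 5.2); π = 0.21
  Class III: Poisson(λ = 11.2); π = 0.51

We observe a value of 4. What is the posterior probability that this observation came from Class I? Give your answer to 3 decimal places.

Apply Bayes' rule: the posterior for each component is proportional to its prior times its likelihood at x.
Evaluate each component's likelihood at the observed value:
  p_I = 0.178867
  p_II = 0.168063
  p_III = 0.00896526
Prior × likelihood for each component:
  π_I·p_I = 0.28 × 0.178867 = 0.0500827
  π_II·p_II = 0.21 × 0.168063 = 0.0352931
  π_III·p_III = 0.51 × 0.00896526 = 0.00457228
Marginal: 0.0500827 + 0.0352931 + 0.00457228 = 0.0899482
P(Class I | the observation) ≈ 0.557

0.557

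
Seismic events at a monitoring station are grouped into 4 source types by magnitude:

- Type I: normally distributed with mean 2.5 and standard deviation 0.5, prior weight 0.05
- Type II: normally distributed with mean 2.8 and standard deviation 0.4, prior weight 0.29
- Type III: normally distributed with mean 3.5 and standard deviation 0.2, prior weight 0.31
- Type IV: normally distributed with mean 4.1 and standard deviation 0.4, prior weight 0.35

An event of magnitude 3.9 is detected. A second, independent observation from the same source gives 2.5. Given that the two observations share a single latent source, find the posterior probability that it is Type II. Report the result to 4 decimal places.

0.8710

Posterior ∝ prior × likelihood, so P(k | x) ∝ w_k f_k(x); normalise over all components.
Since both observations come from the same component, the likelihood for component k is f_k(x₁)·f_k(x₂).
  L_I = [(1/(0.5·√(2π)))·exp(−(3.9−2.5)²/(2·0.5²)) = 0.797885·exp(-3.92000) = 0.0158309] × [0.797885] = 0.0126312
  L_II = [(1/(0.4·√(2π)))·exp(−(3.9−2.8)²/(2·0.4²)) = 0.997356·exp(-3.78125) = 0.0227339] × [0.752844] = 0.0171151
  L_III = [(1/(0.2·√(2π)))·exp(−(3.9−3.5)²/(2·0.2²)) = 1.994711·exp(-2.00000) = 0.269955] × [7.4336e-06] = 2.00674e-06
  L_IV = [(1/(0.4·√(2π)))·exp(−(3.9−4.1)²/(2·0.4²)) = 0.997356·exp(-0.12500) = 0.880163] × [0.000334576] = 0.000294481
Prior × likelihood for each component:
  w_I·L_I = 0.05 × 0.0126312 = 0.000631562
  w_II·L_II = 0.29 × 0.0171151 = 0.00496337
  w_III·L_III = 0.31 × 2.00674e-06 = 6.22088e-07
  w_IV·L_IV = 0.35 × 0.000294481 = 0.000103068
Marginal: 0.000631562 + 0.00496337 + 6.22088e-07 + 0.000103068 = 0.00569862
P(Type II | data) = 0.00496337 / 0.00569862 ≈ 0.8710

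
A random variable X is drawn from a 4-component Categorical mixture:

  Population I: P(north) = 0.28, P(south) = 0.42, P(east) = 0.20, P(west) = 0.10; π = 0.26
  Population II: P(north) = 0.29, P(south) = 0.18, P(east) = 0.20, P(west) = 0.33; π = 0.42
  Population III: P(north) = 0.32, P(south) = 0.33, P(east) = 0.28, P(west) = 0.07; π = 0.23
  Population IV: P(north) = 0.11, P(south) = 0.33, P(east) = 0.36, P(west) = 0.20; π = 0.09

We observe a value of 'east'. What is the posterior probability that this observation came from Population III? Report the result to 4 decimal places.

By Bayes' theorem, P(k | x) = π_k f_k(x) / Σ_j π_j f_j(x).
Component likelihoods at x = 'east':
  p_I = P(east | comp) = 0.20
  p_II = P(east | comp) = 0.20
  p_III = P(east | comp) = 0.28
  p_IV = P(east | comp) = 0.36
Multiply by the mixture weights:
  π_I·p_I = 0.26 × 0.2 = 0.052
  π_II·p_II = 0.42 × 0.2 = 0.084
  π_III·p_III = 0.23 × 0.28 = 0.0644
  π_IV·p_IV = 0.09 × 0.36 = 0.0324
Denominator: 0.052 + 0.084 + 0.0644 + 0.0324 = 0.2328
P(Population III | x) = 0.0644 / 0.2328 ≈ 0.2766

0.2766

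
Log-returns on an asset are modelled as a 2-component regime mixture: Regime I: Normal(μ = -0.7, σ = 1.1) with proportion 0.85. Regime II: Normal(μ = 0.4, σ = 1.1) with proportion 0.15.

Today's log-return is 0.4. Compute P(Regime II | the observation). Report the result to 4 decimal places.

P(component k | x) = w_k·f_k(x) / marginal(x), where marginal(x) = Σ_j w_j·f_j(x).
Component likelihoods at x = 0.4:
  p_I = 0.219973
  p_II = 0.362675
Multiply by the mixture weights:
  w_I·p_I = 0.85 × 0.219973 = 0.186977
  w_II·p_II = 0.15 × 0.362675 = 0.0544012
Denominator: 0.186977 + 0.0544012 = 0.241379
P(Regime II | x) = 0.0544012 / 0.241379 ≈ 0.2254

0.2254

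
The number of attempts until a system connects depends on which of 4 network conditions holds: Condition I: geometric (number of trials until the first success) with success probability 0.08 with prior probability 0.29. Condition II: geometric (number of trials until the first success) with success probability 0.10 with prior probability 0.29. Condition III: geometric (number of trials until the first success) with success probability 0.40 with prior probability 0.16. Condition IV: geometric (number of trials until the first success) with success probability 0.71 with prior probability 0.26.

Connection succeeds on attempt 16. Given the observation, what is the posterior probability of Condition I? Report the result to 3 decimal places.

0.525

Posterior ∝ prior × likelihood, so P(k | x) ∝ P(Z=k) f_k(x); normalise over all components.
Geometric probabilities:
  f_I = 0.0229038
  f_II = 0.0205891
  f_III = 0.000188074
  f_IV = 6.12672e-09
Weight by the priors:
  P(Z=I)·f_I = 0.29 × 0.0229038 = 0.0066421
  P(Z=II)·f_II = 0.29 × 0.0205891 = 0.00597084
  P(Z=III)·f_III = 0.16 × 0.000188074 = 3.00918e-05
  P(Z=IV)·f_IV = 0.26 × 6.12672e-09 = 1.59295e-09
Marginal: 0.0066421 + 0.00597084 + 3.00918e-05 + 1.59295e-09 = 0.012643
Responsibility of Condition I: 0.0066421 / 0.012643 ≈ 0.525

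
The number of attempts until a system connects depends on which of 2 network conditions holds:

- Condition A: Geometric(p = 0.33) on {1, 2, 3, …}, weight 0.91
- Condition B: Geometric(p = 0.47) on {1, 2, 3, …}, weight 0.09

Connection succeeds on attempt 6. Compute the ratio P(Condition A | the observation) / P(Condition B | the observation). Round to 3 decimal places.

Only the two components matter; the odds are (P(Z=i) f_i(x)) / (P(Z=j) f_j(x)).
Component likelihoods at x = 6:
  f_A = 0.0445541
  f_B = 0.0196552
Posterior odds = (P(Z=A)·f_A) / (P(Z=B)·f_B) = (0.91·0.0445541) / (0.09·0.0196552) = 0.0405443 / 0.00176897 ≈ 22.920

22.920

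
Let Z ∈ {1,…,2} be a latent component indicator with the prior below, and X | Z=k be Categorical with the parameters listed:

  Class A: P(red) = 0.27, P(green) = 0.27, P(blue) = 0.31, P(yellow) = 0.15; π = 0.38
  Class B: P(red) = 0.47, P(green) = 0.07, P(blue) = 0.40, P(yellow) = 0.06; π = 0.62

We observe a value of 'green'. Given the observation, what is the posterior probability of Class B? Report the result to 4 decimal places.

The responsibility of component k is π_k f_k(x) divided by Σ_j π_j f_j(x).
Component likelihoods at x = 'green':
  p_A = 0.27
  p_B = 0.07
Unnormalised posteriors:
  π_A·p_A = 0.38 × 0.27 = 0.1026
  π_B·p_B = 0.62 × 0.07 = 0.0434
Normaliser: 0.1026 + 0.0434 = 0.146
Responsibility of Class B: 0.0434 / 0.146 ≈ 0.2973

0.2973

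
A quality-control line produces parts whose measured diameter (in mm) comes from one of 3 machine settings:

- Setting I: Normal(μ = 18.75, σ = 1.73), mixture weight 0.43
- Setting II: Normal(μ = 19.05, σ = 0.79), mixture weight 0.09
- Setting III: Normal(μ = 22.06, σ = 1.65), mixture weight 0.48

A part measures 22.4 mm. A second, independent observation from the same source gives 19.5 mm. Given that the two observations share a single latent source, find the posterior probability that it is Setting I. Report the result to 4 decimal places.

P(component k | x) = π_k·f_k(x) / marginal(x), where marginal(x) = Σ_j π_j·f_j(x).
Since both observations come from the same component, the likelihood for component k is f_k(x₁)·f_k(x₂).
  p_I = [0.0249036] × [0.209919] = 0.00522774
  p_II = [6.28875e-05] × [0.429364] = 2.70016e-05
  p_III = [0.236704] × [0.072562] = 0.0171757
Weight by the priors:
  π_I·p_I = 0.43 × 0.00522774 = 0.00224793
  π_II·p_II = 0.09 × 2.70016e-05 = 2.43015e-06
  π_III·p_III = 0.48 × 0.0171757 = 0.00824435
Sum: 0.00224793 + 2.43015e-06 + 0.00824435 = 0.0104947
So the posterior for Setting I is 0.00224793 / 0.0104947 ≈ 0.2142.

0.2142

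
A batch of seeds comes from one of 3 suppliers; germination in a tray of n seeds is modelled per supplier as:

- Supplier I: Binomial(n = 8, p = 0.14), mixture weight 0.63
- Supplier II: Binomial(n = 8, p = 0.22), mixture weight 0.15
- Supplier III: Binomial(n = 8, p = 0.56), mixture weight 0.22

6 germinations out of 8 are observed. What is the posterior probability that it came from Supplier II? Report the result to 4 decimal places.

0.0078

P(component k | x) = π_k·f_k(x) / marginal(x), where marginal(x) = Σ_j π_j·f_j(x).
Component likelihoods at x = 6 germinations out of 8:
  f_I = 0.000155928
  f_II = 0.00193145
  f_III = 0.167183
Prior × likelihood for each component:
  π_I·f_I = 0.63 × 0.000155928 = 9.82344e-05
  π_II·f_II = 0.15 × 0.00193145 = 0.000289717
  π_III·f_III = 0.22 × 0.167183 = 0.0367802
Marginal: 9.82344e-05 + 0.000289717 + 0.0367802 = 0.0371682
Responsibility of Supplier II: 0.000289717 / 0.0371682 ≈ 0.0078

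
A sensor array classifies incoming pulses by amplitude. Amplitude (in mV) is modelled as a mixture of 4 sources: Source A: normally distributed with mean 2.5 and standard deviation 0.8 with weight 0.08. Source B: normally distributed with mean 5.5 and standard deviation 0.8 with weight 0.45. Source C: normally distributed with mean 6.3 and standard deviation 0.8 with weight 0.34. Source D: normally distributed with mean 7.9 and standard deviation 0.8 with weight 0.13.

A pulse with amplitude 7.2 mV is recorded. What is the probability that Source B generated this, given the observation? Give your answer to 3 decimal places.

0.149

Apply Bayes' rule: the posterior for each component is proportional to its prior times its likelihood at x.
Normal densities:
  L_A = (1/(0.8·√(2π)))·exp(−(7.2−2.5)²/(2·0.8²)) = 0.498678·exp(-17.25781) = 1.59532e-08
  L_B = (1/(0.8·√(2π)))·exp(−(7.2−5.5)²/(2·0.8²)) = 0.498678·exp(-2.25781) = 0.0521512
  L_C = (1/(0.8·√(2π)))·exp(−(7.2−6.3)²/(2·0.8²)) = 0.498678·exp(-0.63281) = 0.264846
  L_D = (1/(0.8·√(2π)))·exp(−(7.2−7.9)²/(2·0.8²)) = 0.498678·exp(-0.38281) = 0.340069
Weight by the priors:
  P(Z=A)·L_A = 0.08 × 1.59532e-08 = 1.27625e-09
  P(Z=B)·L_B = 0.45 × 0.0521512 = 0.0234681
  P(Z=C)·L_C = 0.34 × 0.264846 = 0.0900476
  P(Z=D)·L_D = 0.13 × 0.340069 = 0.0442089
Evidence: 1.27625e-09 + 0.0234681 + 0.0900476 + 0.0442089 = 0.157725
P(Source B | 7.2 mV) = 0.0234681 / 0.157725 ≈ 0.149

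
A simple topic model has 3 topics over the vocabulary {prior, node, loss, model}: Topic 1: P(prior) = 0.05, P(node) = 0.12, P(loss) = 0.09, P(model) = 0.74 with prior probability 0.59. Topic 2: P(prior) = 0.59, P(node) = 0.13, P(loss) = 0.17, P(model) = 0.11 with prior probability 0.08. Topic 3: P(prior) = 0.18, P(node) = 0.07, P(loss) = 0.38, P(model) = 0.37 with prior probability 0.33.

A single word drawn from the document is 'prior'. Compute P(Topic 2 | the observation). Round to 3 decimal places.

The responsibility of component k is P(Z=k) f_k(x) divided by Σ_j P(Z=j) f_j(x).
Evaluate each component's likelihood at the observed value:
  f_1 = P(prior | comp) = 0.05
  f_2 = P(prior | comp) = 0.59
  f_3 = P(prior | comp) = 0.18
Unnormalised posteriors:
  P(Z=1)·f_1 = 0.59 × 0.05 = 0.0295
  P(Z=2)·f_2 = 0.08 × 0.59 = 0.0472
  P(Z=3)·f_3 = 0.33 × 0.18 = 0.0594
Marginal: 0.0295 + 0.0472 + 0.0594 = 0.1361
So the posterior for Topic 2 is 0.0472 / 0.1361 ≈ 0.347.

0.347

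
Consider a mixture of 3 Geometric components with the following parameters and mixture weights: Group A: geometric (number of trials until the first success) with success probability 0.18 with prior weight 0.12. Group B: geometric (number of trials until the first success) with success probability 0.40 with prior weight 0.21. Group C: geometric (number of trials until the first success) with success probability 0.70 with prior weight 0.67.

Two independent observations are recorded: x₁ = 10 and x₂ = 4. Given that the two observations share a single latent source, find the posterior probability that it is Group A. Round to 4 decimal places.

P(component k | x) = π_k·f_k(x) / marginal(x), where marginal(x) = Σ_j π_j·f_j(x).
Since both observations come from the same component, the likelihood for component k is f_k(x₁)·f_k(x₂).
  p_A = [0.18·(1−0.18)^9 = 0.18·0.16762 = 0.0301715] × [0.0992462] = 0.00299441
  p_B = [0.40·(1−0.40)^9 = 0.40·0.0100777 = 0.00403108] × [0.0864] = 0.000348285
  p_C = [0.70·(1−0.70)^9 = 0.70·1.9683e-05 = 1.37781e-05] × [0.0189] = 2.60406e-07
Weight by the priors:
  π_A·p_A = 0.12 × 0.00299441 = 0.000359329
  π_B·p_B = 0.21 × 0.000348285 = 7.31399e-05
  π_C·p_C = 0.67 × 2.60406e-07 = 1.74472e-07
Marginal: 0.000359329 + 7.31399e-05 + 1.74472e-07 = 0.000432644
P(Group A | x₁,x₂) ≈ 0.8305

0.8305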